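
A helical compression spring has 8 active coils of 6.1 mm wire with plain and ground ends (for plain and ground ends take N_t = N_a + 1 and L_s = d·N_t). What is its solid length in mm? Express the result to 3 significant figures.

plain and ground ends: N_t = N_a + 1 = 8 + 1 = 9
L_s = d·N_t = 6.1 × 9 = 54.9 mm

54.9 mm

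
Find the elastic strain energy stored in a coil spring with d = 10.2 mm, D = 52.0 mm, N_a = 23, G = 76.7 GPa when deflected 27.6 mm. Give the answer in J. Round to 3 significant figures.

12.2 J

k = Gd⁴/(8D³N_a) = (76.7×10³)(10.2⁴)/(8·52.0³·23) = 32.09 N/mm
U = ½kδ² = 0.5 × 32.09 × 27.6² = 12222 N·mm = 12.222 J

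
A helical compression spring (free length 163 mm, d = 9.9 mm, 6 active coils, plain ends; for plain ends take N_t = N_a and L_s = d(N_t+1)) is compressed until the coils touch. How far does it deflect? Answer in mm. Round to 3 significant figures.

93.7 mm

N_t = 6; L_s = 9.9·7 = 69.3 mm
δ_solid = L₀ − L_s = 163 − 69.3 = 93.7 mm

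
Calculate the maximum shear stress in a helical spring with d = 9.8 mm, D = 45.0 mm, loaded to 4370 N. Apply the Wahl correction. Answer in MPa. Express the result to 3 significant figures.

714 MPa

Spring index C = D/d = 45.0/9.8 = 4.5918
K_W = (4C−1)/(4C−4) + 0.615/C = 17.367/14.367 + 0.1339 = 1.3427
τ₀ = 8FD/(πd³) = 8·4370·45.0/(π·9.8³) = 1.5732e+06/2956.8 = 532.05 MPa
τ_max = K·τ₀ = 1.3427 × 532.05 = 714.41 MPa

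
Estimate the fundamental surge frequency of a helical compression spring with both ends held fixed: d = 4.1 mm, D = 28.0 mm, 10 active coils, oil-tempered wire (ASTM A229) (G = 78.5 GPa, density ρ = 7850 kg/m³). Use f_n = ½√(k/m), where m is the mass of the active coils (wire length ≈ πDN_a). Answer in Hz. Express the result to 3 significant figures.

k = Gd⁴/(8D³N_a) = (78.5×10³)(4.1⁴)/(8·28.0³·10) = 12.631 N/mm = 12631 N/m
Wire length L = πDN_a = π·28.0·10 = 879.65 mm
m = ρ·(πd²/4)·L = 7850 × 13.203×10⁻⁶ m² × 0.87965 m = 0.091166 kg
f_n = ½√(k/m) = 0.5·√(12631/0.091166) = 0.5·√(1.3855e+05) = 186.11 Hz

186 Hz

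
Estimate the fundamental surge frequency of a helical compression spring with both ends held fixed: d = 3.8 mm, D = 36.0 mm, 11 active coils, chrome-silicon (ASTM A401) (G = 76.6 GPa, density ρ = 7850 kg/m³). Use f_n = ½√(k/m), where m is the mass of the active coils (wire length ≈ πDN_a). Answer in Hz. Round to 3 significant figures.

93.7 Hz

k = Gd⁴/(8D³N_a) = (76.6×10³)(3.8⁴)/(8·36.0³·11) = 3.8902 N/mm = 3890.2 N/m
Wire length L = πDN_a = π·36.0·11 = 1244.1 mm
m = ρ·(πd²/4)·L = 7850 × 11.341×10⁻⁶ m² × 1.2441 m = 0.11076 kg
f_n = ½√(k/m) = 0.5·√(3890.2/0.11076) = 0.5·√(35124) = 93.707 Hz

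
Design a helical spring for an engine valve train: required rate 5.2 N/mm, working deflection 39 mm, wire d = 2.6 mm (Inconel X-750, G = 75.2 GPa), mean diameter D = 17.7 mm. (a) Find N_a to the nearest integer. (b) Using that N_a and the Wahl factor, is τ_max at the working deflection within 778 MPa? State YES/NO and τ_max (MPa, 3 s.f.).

N_a = Gd⁴/(8D³k) = (75.2×10³)(2.6⁴)/(8·17.7³·5.2) = 14.9 → N_a = 15
Actual rate k = Gd⁴/(8D³·15) = 5.1643 N/mm
Working load F = kδ = 5.1643·39 = 201.41 N
C = 17.7/2.6 = 6.8077; K_W = (4C−1)/(4C−4)+0.615/C = 1.2195
τ_max = K_W·8FD/(πd³) = 1.2195·516.5 = 629.86 MPa
τ_max ≤ 778 MPa → acceptable

(a) 15 coils; (b) YES, τ_max = 630 MPa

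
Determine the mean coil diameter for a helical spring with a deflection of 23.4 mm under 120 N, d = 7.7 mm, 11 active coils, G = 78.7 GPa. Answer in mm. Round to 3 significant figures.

84.9 mm

Required rate k = F/δ = 120/23.4 = 5.1282 N/mm
D = (Gd⁴/(8N_a·k))^(1/3) = (78.7×10³·7.7⁴/(8·11·5.1282))^(1/3)
  = (613041)^(1/3) = 84.9500 mm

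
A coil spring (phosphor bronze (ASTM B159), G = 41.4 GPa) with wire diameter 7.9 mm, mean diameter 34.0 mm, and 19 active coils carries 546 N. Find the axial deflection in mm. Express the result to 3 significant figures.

k = Gd⁴/(8D³N_a) = (41.4×10³)(7.9⁴)/(8·34.0³·19) = 26.992 N/mm
δ = F/k = 546 / 26.992 = 20.229 mm

20.2 mm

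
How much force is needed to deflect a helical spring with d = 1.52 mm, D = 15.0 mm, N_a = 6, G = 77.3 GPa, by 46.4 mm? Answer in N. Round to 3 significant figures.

118 N

k = Gd⁴/(8D³N_a) = (77.3×10³)(1.52⁴)/(8·15.0³·6) = 2.5471 N/mm
F = k·δ = 2.5471 × 46.4 = 118.18 N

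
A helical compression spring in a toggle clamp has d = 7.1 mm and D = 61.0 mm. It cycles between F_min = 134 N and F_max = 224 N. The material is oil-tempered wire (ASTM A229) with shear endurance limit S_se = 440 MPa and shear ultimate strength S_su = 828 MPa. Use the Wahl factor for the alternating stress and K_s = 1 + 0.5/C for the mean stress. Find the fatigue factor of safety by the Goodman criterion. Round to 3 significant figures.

C = D/d = 61.0/7.1 = 8.5915; K_W = (4C−1)/(4C−4)+0.615/C = 1.1704; K_s = 1+0.5/C = 1.0582
F_a = (F_max−F_min)/2 = 45 N; F_m = (F_max+F_min)/2 = 179 N
τ_a = K_W·8F_aD/(πd³) = 1.1704 × 19.53 = 22.858 MPa
τ_m = K_s·8F_mD/(πd³) = 1.0582 × 77.687 = 82.208 MPa
Goodman: 1/n_f = τ_a/S_se + τ_m/S_su = 22.858/440 + 82.208/828 = 0.05195 + 0.09929 = 0.15123
n_f = 1/0.15123 = 6.612

6.61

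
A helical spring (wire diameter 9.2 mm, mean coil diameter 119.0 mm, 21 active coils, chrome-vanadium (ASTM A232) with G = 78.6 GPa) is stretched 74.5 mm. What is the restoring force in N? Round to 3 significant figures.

k = Gd⁴/(8D³N_a) = (78.6×10³)(9.2⁴)/(8·119.0³·21) = 1.9889 N/mm
F = k·δ = 1.9889 × 74.5 = 148.18 N

148 N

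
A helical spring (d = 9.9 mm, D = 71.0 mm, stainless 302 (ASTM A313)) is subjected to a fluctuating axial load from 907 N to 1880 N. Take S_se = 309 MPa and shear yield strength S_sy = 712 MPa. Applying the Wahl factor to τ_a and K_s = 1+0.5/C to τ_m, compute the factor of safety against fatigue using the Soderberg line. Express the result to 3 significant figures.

C = D/d = 71.0/9.9 = 7.1717; K_W = (4C−1)/(4C−4)+0.615/C = 1.2073; K_s = 1+0.5/C = 1.0697
F_a = (F_max−F_min)/2 = 486.5 N; F_m = (F_max+F_min)/2 = 1393.5 N
τ_a = K_W·8F_aD/(πd³) = 1.2073 × 90.652 = 109.44 MPa
τ_m = K_s·8F_mD/(πd³) = 1.0697 × 259.66 = 277.76 MPa
Soderberg: 1/n_f = τ_a/S_se + τ_m/S_sy = 109.44/309 + 277.76/712 = 0.35418 + 0.39011 = 0.74429
n_f = 1/0.74429 = 1.344

1.34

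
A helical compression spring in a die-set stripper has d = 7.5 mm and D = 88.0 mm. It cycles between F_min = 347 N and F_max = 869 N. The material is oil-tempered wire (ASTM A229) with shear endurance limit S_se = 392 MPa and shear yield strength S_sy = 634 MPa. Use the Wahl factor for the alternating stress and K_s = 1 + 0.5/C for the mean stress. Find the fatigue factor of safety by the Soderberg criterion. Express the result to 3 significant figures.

C = D/d = 88.0/7.5 = 11.7333; K_W = (4C−1)/(4C−4)+0.615/C = 1.1223; K_s = 1+0.5/C = 1.0426
F_a = (F_max−F_min)/2 = 261 N; F_m = (F_max+F_min)/2 = 608 N
τ_a = K_W·8F_aD/(πd³) = 1.1223 × 138.64 = 155.59 MPa
τ_m = K_s·8F_mD/(πd³) = 1.0426 × 322.96 = 336.72 MPa
Soderberg: 1/n_f = τ_a/S_se + τ_m/S_sy = 155.59/392 + 336.72/634 = 0.39692 + 0.53110 = 0.92802
n_f = 1/0.92802 = 1.078

1.08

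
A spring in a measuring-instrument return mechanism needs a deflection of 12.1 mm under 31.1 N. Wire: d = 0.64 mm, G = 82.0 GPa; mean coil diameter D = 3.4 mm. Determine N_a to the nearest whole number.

17

Required rate k = F/δ = 31.1/12.1 = 2.5702 N/mm
N_a = Gd⁴/(8D³k) = (82.0×10³ × 0.64⁴)/(8 × 3.4³ × 2.5702)
    = 13757.3 / 808.168 = 17.02 → 17 coils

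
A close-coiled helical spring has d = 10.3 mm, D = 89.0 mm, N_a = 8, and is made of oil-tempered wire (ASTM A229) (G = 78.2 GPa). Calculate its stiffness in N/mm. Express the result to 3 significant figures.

19.5 N/mm

k = Gd⁴/(8D³N_a) = (78.2×10³ × 10.3⁴) / (8 × 89.0³ × 8)
  = 8.80148e+08 / 4.5118e+07 = 19.508 N/mm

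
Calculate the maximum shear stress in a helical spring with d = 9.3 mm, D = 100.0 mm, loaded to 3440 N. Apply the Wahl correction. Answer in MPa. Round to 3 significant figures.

1240 MPa

Spring index C = D/d = 100.0/9.3 = 10.7527
K_W = (4C−1)/(4C−4) + 0.615/C = 42.011/39.011 + 0.0572 = 1.1341
τ₀ = 8FD/(πd³) = 8·3440·100.0/(π·9.3³) = 2.752e+06/2527 = 1089.1 MPa
τ_max = K·τ₀ = 1.1341 × 1089.1 = 1235.1 MPa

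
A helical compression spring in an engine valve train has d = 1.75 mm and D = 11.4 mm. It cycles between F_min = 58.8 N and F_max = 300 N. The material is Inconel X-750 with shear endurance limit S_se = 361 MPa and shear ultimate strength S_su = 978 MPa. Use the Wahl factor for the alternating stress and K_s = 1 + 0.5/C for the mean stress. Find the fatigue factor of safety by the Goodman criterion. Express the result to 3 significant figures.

0.303

C = D/d = 11.4/1.75 = 6.5143; K_W = (4C−1)/(4C−4)+0.615/C = 1.2304; K_s = 1+0.5/C = 1.0768
F_a = (F_max−F_min)/2 = 120.6 N; F_m = (F_max+F_min)/2 = 179.4 N
τ_a = K_W·8F_aD/(πd³) = 1.2304 × 653.25 = 803.77 MPa
τ_m = K_s·8F_mD/(πd³) = 1.0768 × 971.75 = 1046.3 MPa
Goodman: 1/n_f = τ_a/S_se + τ_m/S_su = 803.77/361 + 1046.3/978 = 2.22651 + 1.06987 = 3.2964
n_f = 1/3.2964 = 0.3034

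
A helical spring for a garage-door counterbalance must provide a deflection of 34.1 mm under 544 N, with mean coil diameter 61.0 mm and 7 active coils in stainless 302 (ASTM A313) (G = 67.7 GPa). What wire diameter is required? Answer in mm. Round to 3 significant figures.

Required rate k = F/δ = 544/34.1 = 15.953 N/mm
d = (8D³N_a·k / G)^(1/4) = (8·61.0³·7·15.953 / (67.7×10³))^0.25
  = (2995.3)^0.25 = 7.3979 mm

7.40 mm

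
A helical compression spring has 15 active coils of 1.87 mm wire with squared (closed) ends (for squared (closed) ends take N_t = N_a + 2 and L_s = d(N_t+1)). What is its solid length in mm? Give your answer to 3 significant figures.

squared (closed) ends: N_t = N_a + 2 = 15 + 2 = 17
L_s = d·(N_t+1) = 1.87 × 18 = 33.66 mm

33.7 mm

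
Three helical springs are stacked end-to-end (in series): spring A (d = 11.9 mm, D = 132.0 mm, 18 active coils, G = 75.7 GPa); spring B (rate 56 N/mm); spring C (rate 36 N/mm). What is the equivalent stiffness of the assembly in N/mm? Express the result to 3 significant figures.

3.79 N/mm

k_A = Gd⁴/(8D³N_a) = (75.7×10³)(11.9⁴)/(8·132.0³·18) = 4.5835 N/mm
Series: 1/k_eq = 1/4.5835 + 1/56 + 1/36 = 0.26381; k_eq = 3.7906 N/mm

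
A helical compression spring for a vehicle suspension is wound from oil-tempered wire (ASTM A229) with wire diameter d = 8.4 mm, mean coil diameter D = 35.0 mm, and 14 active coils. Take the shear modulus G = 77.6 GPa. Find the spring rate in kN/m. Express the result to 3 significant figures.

80.5 kN/m

k = Gd⁴/(8D³N_a) = (77.6×10³ × 8.4⁴) / (8 × 35.0³ × 14)
  = 3.86348e+08 / 4.802e+06 = 80.456 N/mm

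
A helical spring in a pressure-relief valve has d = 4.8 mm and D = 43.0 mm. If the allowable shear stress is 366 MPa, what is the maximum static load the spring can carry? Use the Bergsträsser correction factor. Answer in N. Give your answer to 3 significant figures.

321 N

C = D/d = 43.0/4.8 = 8.9583
K_B = (4C+2)/(4C−3) = 37.833/32.833 = 1.1523
τ_max = K·8FD/(πd³) → F_max = τ_allow·πd³/(8DK)
F_max = 366·π·4.8³/(8·43.0·1.1523) = 1.2716e+05/396.39 = 320.8 N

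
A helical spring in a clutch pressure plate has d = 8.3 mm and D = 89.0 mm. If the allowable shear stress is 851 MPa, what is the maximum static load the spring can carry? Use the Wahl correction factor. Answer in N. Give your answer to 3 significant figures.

C = D/d = 89.0/8.3 = 10.7229
K_W = (4C−1)/(4C−4) + 0.615/C = 41.892/38.892 + 0.0574 = 1.1345
τ_max = K·8FD/(πd³) → F_max = τ_allow·πd³/(8DK)
F_max = 851·π·8.3³/(8·89.0·1.1345) = 1.5287e+06/807.76 = 1892.5 N

1890 N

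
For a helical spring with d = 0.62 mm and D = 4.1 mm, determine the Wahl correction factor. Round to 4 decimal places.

1.2266

C = D/d = 4.1/0.62 = 6.6129
K_W = (4C−1)/(4C−4) + 0.615/C = 25.452/22.452 + 0.0930 = 1.2266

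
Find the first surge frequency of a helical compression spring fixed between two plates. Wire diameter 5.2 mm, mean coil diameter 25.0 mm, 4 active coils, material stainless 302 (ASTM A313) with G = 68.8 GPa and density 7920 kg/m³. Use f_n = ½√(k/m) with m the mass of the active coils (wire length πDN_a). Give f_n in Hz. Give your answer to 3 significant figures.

690 Hz

k = Gd⁴/(8D³N_a) = (68.8×10³)(5.2⁴)/(8·25.0³·4) = 100.61 N/mm = 1.0061e+05 N/m
Wire length L = πDN_a = π·25.0·4 = 314.16 mm
m = ρ·(πd²/4)·L = 7920 × 21.237×10⁻⁶ m² × 0.31416 m = 0.052841 kg
f_n = ½√(k/m) = 0.5·√(1.0061e+05/0.052841) = 0.5·√(1.904e+06) = 689.92 Hz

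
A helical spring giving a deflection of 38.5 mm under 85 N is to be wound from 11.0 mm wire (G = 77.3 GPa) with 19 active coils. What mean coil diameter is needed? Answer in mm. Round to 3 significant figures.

150 mm

Required rate k = F/δ = 85/38.5 = 2.2078 N/mm
D = (Gd⁴/(8N_a·k))^(1/3) = (77.3×10³·11.0⁴/(8·19·2.2078))^(1/3)
  = (3.37247e+06)^(1/3) = 149.9626 mm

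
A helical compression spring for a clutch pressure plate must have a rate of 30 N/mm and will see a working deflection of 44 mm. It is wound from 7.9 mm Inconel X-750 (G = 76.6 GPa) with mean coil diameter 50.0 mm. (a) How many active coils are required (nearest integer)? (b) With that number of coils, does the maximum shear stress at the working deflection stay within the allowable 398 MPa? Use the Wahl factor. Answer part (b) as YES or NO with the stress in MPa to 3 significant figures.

(a) 10 coils; (b) NO, τ_max = 420 MPa

N_a = Gd⁴/(8D³k) = (76.6×10³)(7.9⁴)/(8·50.0³·30) = 9.945 → N_a = 10
Actual rate k = Gd⁴/(8D³·10) = 29.836 N/mm
Working load F = kδ = 29.836·44 = 1312.8 N
C = 50.0/7.9 = 6.3291; K_W = (4C−1)/(4C−4)+0.615/C = 1.2379
τ_max = K_W·8FD/(πd³) = 1.2379·339.01 = 419.67 MPa
τ_max > 398 MPa → exceeds allowable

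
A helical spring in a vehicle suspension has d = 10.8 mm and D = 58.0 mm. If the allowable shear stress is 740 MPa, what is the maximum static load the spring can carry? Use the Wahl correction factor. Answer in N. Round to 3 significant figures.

C = D/d = 58.0/10.8 = 5.3704
K_W = (4C−1)/(4C−4) + 0.615/C = 20.481/17.481 + 0.1145 = 1.2861
τ_max = K·8FD/(πd³) → F_max = τ_allow·πd³/(8DK)
F_max = 740·π·10.8³/(8·58.0·1.2861) = 2.9286e+06/596.76 = 4907.4 N

4910 N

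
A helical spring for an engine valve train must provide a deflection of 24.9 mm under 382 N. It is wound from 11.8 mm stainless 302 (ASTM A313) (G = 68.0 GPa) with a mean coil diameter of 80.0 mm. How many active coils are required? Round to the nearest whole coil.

Required rate k = F/δ = 382/24.9 = 15.341 N/mm
N_a = Gd⁴/(8D³k) = (68.0×10³ × 11.8⁴)/(8 × 80.0³ × 15.341)
    = 1.31837e+09 / 6.28382e+07 = 20.98 → 21 coils

21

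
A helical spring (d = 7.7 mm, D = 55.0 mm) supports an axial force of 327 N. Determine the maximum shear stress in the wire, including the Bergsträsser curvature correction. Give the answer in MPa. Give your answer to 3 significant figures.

120 MPa

Spring index C = D/d = 55.0/7.7 = 7.1429
K_B = (4C+2)/(4C−3) = 30.571/25.571 = 1.1955
τ₀ = 8FD/(πd³) = 8·327·55.0/(π·7.7³) = 143880/1434.2 = 100.32 MPa
τ_max = K·τ₀ = 1.1955 × 100.32 = 119.93 MPa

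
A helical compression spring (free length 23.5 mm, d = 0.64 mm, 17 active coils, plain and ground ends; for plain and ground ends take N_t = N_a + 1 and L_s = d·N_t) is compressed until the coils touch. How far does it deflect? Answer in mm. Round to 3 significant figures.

N_t = 18; L_s = 0.64·18 = 11.52 mm
δ_solid = L₀ − L_s = 23.5 − 11.52 = 11.98 mm

12.0 mm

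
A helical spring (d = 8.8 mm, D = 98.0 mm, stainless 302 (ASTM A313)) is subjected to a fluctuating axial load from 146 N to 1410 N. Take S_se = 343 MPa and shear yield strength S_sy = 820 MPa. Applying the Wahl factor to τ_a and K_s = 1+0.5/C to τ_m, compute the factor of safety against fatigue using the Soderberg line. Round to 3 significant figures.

0.889

C = D/d = 98.0/8.8 = 11.1364; K_W = (4C−1)/(4C−4)+0.615/C = 1.1292; K_s = 1+0.5/C = 1.0449
F_a = (F_max−F_min)/2 = 632 N; F_m = (F_max+F_min)/2 = 778 N
τ_a = K_W·8F_aD/(πd³) = 1.1292 × 231.44 = 261.34 MPa
τ_m = K_s·8F_mD/(πd³) = 1.0449 × 284.9 = 297.7 MPa
Soderberg: 1/n_f = τ_a/S_se + τ_m/S_sy = 261.34/343 + 297.7/820 = 0.76194 + 0.36304 = 1.125
n_f = 1/1.125 = 0.8889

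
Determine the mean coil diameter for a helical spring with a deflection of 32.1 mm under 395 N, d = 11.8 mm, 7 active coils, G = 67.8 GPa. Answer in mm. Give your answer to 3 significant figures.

124 mm

Required rate k = F/δ = 395/32.1 = 12.305 N/mm
D = (Gd⁴/(8N_a·k))^(1/3) = (67.8×10³·11.8⁴/(8·7·12.305))^(1/3)
  = (1.90756e+06)^(1/3) = 124.0202 mm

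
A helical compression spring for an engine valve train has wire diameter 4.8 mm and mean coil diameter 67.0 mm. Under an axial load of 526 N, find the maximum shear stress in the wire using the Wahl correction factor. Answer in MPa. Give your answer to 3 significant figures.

Spring index C = D/d = 67.0/4.8 = 13.9583
K_W = (4C−1)/(4C−4) + 0.615/C = 54.833/51.833 + 0.0441 = 1.1019
τ₀ = 8FD/(πd³) = 8·526·67.0/(π·4.8³) = 281936/347.44 = 811.48 MPa
τ_max = K·τ₀ = 1.1019 × 811.48 = 894.2 MPa

894 MPa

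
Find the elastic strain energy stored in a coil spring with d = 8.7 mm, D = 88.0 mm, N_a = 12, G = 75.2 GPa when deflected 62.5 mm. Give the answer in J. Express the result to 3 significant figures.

12.9 J

k = Gd⁴/(8D³N_a) = (75.2×10³)(8.7⁴)/(8·88.0³·12) = 6.5853 N/mm
U = ½kδ² = 0.5 × 6.5853 × 62.5² = 12862 N·mm = 12.862 J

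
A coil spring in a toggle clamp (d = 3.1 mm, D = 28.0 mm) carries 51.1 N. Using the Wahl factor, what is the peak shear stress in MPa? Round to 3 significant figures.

Spring index C = D/d = 28.0/3.1 = 9.0323
K_W = (4C−1)/(4C−4) + 0.615/C = 35.129/32.129 + 0.0681 = 1.1615
τ₀ = 8FD/(πd³) = 8·51.1·28.0/(π·3.1³) = 11446.4/93.591 = 122.3 MPa
τ_max = K·τ₀ = 1.1615 × 122.3 = 142.05 MPa

142 MPa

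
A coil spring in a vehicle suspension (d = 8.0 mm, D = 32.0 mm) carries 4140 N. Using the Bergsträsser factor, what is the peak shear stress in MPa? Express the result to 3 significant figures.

Spring index C = D/d = 32.0/8.0 = 4.0000
K_B = (4C+2)/(4C−3) = 18.000/13.000 = 1.3846
τ₀ = 8FD/(πd³) = 8·4140·32.0/(π·8.0³) = 1.05984e+06/1608.5 = 658.9 MPa
τ_max = K·τ₀ = 1.3846 × 658.9 = 912.33 MPa

912 MPa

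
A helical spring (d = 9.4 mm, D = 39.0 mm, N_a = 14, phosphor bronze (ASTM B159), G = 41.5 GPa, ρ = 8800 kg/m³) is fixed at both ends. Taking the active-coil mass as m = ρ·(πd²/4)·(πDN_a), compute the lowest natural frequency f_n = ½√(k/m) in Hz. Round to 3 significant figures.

k = Gd⁴/(8D³N_a) = (41.5×10³)(9.4⁴)/(8·39.0³·14) = 48.769 N/mm = 48769 N/m
Wire length L = πDN_a = π·39.0·14 = 1715.3 mm
m = ρ·(πd²/4)·L = 8800 × 69.398×10⁻⁶ m² × 1.7153 m = 1.0475 kg
f_n = ½√(k/m) = 0.5·√(48769/1.0475) = 0.5·√(46556) = 107.88 Hz

108 Hz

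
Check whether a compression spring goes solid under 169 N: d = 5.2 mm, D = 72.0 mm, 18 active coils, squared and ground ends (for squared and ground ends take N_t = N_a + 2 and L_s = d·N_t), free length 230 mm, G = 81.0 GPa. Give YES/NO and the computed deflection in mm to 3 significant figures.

k = Gd⁴/(8D³N_a) = (81.0×10³)(5.2⁴)/(8·72.0³·18) = 1.1019 N/mm
N_t = 20; L_s = 5.2·20 = 104 mm; δ_solid = L₀ − L_s = 230 − 104 = 126 mm
δ = F/k = 169/1.1019 = 153.37 mm
δ ≥ δ_solid → spring goes solid

YES, δ = 153 mm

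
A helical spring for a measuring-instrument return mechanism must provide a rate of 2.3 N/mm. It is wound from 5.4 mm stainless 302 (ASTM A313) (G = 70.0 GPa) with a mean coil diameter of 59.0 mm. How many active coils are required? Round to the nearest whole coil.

16

N_a = Gd⁴/(8D³k) = (70.0×10³ × 5.4⁴)/(8 × 59.0³ × 2.3)
    = 5.95214e+07 / 3.77897e+06 = 15.75 → 16 coils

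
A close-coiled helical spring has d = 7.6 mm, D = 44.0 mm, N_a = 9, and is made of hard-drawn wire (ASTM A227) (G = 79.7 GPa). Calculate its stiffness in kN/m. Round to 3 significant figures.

k = Gd⁴/(8D³N_a) = (79.7×10³ × 7.6⁴) / (8 × 44.0³ × 9)
  = 2.65897e+08 / 6.13325e+06 = 43.353 N/mm

43.4 kN/m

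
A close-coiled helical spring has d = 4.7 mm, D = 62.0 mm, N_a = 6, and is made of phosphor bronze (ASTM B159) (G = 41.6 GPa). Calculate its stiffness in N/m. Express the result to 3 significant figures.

1770 N/m

k = Gd⁴/(8D³N_a) = (41.6×10³ × 4.7⁴) / (8 × 62.0³ × 6)
  = 2.02995e+07 / 1.14397e+07 = 1.7745 N/mm = 1774.5 N/m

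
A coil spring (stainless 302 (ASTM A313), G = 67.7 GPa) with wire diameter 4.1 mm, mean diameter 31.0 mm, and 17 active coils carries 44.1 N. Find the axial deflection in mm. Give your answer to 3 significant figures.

k = Gd⁴/(8D³N_a) = (67.7×10³)(4.1⁴)/(8·31.0³·17) = 4.7217 N/mm
δ = F/k = 44.1 / 4.7217 = 9.3398 mm

9.34 mm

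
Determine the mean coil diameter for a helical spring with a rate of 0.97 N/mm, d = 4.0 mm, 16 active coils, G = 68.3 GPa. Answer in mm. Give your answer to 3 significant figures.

52.0 mm

D = (Gd⁴/(8N_a·k))^(1/3) = (68.3×10³·4.0⁴/(8·16·0.97))^(1/3)
  = (140825)^(1/3) = 52.0267 mm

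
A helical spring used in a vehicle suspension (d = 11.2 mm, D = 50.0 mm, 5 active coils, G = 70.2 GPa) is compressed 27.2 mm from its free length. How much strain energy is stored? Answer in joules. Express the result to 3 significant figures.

81.7 J

k = Gd⁴/(8D³N_a) = (70.2×10³)(11.2⁴)/(8·50.0³·5) = 220.92 N/mm
U = ½kδ² = 0.5 × 220.92 × 27.2² = 81724 N·mm = 81.724 J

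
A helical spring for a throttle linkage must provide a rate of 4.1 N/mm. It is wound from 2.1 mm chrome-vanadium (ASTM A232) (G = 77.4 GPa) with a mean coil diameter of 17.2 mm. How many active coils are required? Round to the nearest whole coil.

N_a = Gd⁴/(8D³k) = (77.4×10³ × 2.1⁴)/(8 × 17.2³ × 4.1)
    = 1.50528e+06 / 166901 = 9.019 → 9 coils

9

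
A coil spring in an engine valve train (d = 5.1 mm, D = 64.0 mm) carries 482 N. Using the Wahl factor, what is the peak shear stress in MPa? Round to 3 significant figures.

Spring index C = D/d = 64.0/5.1 = 12.5490
K_W = (4C−1)/(4C−4) + 0.615/C = 49.196/46.196 + 0.0490 = 1.1139
τ₀ = 8FD/(πd³) = 8·482·64.0/(π·5.1³) = 246784/416.74 = 592.18 MPa
τ_max = K·τ₀ = 1.1139 × 592.18 = 659.66 MPa

660 MPa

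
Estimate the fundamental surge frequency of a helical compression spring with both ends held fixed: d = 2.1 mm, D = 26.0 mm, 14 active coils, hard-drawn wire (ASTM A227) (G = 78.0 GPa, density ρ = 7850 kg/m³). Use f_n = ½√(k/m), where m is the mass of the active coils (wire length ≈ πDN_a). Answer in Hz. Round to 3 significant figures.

78.7 Hz

k = Gd⁴/(8D³N_a) = (78.0×10³)(2.1⁴)/(8·26.0³·14) = 0.77061 N/mm = 770.61 N/m
Wire length L = πDN_a = π·26.0·14 = 1143.5 mm
m = ρ·(πd²/4)·L = 7850 × 3.4636×10⁻⁶ m² × 1.1435 m = 0.031092 kg
f_n = ½√(k/m) = 0.5·√(770.61/0.031092) = 0.5·√(24785) = 78.716 Hz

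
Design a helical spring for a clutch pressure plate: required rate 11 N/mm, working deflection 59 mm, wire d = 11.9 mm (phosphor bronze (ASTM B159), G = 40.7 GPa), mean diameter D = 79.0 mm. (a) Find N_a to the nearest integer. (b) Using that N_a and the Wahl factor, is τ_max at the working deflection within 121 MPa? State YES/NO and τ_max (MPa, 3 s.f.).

(a) 19 coils; (b) YES, τ_max = 94.0 MPa

N_a = Gd⁴/(8D³k) = (40.7×10³)(11.9⁴)/(8·79.0³·11) = 18.81 → N_a = 19
Actual rate k = Gd⁴/(8D³·19) = 10.891 N/mm
Working load F = kδ = 10.891·59 = 642.55 N
C = 79.0/11.9 = 6.6387; K_W = (4C−1)/(4C−4)+0.615/C = 1.2256
τ_max = K_W·8FD/(πd³) = 1.2256·76.707 = 94.016 MPa
τ_max ≤ 121 MPa → acceptable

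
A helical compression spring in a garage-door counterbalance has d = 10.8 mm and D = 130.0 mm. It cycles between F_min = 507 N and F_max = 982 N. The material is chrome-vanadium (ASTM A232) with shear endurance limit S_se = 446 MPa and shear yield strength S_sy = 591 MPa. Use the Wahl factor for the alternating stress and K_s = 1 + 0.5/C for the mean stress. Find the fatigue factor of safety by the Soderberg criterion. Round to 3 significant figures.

C = D/d = 130.0/10.8 = 12.0370; K_W = (4C−1)/(4C−4)+0.615/C = 1.1190; K_s = 1+0.5/C = 1.0415
F_a = (F_max−F_min)/2 = 237.5 N; F_m = (F_max+F_min)/2 = 744.5 N
τ_a = K_W·8F_aD/(πd³) = 1.1190 × 62.413 = 69.843 MPa
τ_m = K_s·8F_mD/(πd³) = 1.0415 × 195.65 = 203.78 MPa
Soderberg: 1/n_f = τ_a/S_se + τ_m/S_sy = 69.843/446 + 203.78/591 = 0.15660 + 0.34480 = 0.5014
n_f = 1/0.5014 = 1.994

1.99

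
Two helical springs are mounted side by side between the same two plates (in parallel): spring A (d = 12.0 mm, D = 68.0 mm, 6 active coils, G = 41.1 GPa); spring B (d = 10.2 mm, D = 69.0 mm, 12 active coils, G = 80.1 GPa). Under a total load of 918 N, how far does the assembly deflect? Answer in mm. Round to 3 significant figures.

10.9 mm

k_A = Gd⁴/(8D³N_a) = (41.1×10³)(12.0⁴)/(8·68.0³·6) = 56.468 N/mm
k_B = Gd⁴/(8D³N_a) = (80.1×10³)(10.2⁴)/(8·69.0³·12) = 27.493 N/mm
Parallel: k_eq = 56.468 + 27.493 = 83.96 N/mm
δ = F/k_eq = 918/83.96 = 10.934 mm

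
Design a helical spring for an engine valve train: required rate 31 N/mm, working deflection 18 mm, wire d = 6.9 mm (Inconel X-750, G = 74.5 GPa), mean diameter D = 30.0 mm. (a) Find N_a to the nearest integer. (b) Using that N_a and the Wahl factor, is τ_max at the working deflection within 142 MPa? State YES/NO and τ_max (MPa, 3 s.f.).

N_a = Gd⁴/(8D³k) = (74.5×10³)(6.9⁴)/(8·30.0³·31) = 25.22 → N_a = 25
Actual rate k = Gd⁴/(8D³·25) = 31.272 N/mm
Working load F = kδ = 31.272·18 = 562.9 N
C = 30.0/6.9 = 4.3478; K_W = (4C−1)/(4C−4)+0.615/C = 1.3655
τ_max = K_W·8FD/(πd³) = 1.3655·130.9 = 178.74 MPa
τ_max > 142 MPa → exceeds allowable

(a) 25 coils; (b) NO, τ_max = 179 MPa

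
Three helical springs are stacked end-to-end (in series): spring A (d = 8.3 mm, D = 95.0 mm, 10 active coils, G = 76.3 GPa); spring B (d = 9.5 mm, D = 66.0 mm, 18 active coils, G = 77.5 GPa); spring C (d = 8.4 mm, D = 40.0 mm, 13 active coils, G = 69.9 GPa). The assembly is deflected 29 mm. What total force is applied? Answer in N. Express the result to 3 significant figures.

k_A = Gd⁴/(8D³N_a) = (76.3×10³)(8.3⁴)/(8·95.0³·10) = 5.2793 N/mm
k_B = Gd⁴/(8D³N_a) = (77.5×10³)(9.5⁴)/(8·66.0³·18) = 15.248 N/mm
k_C = Gd⁴/(8D³N_a) = (69.9×10³)(8.4⁴)/(8·40.0³·13) = 52.285 N/mm
Series: 1/k_eq = 1/5.2793 + 1/15.248 + 1/52.285 = 0.27413; k_eq = 3.6479 N/mm
F = k_eq·δ = 3.6479·29 = 105.79 N

106 N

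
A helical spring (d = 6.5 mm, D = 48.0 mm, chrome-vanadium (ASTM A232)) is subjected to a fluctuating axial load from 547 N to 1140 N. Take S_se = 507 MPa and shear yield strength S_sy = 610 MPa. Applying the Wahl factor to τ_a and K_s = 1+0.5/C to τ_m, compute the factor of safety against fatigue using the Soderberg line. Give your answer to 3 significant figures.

C = D/d = 48.0/6.5 = 7.3846; K_W = (4C−1)/(4C−4)+0.615/C = 1.2008; K_s = 1+0.5/C = 1.0677
F_a = (F_max−F_min)/2 = 296.5 N; F_m = (F_max+F_min)/2 = 843.5 N
τ_a = K_W·8F_aD/(πd³) = 1.2008 × 131.97 = 158.46 MPa
τ_m = K_s·8F_mD/(πd³) = 1.0677 × 375.43 = 400.85 MPa
Soderberg: 1/n_f = τ_a/S_se + τ_m/S_sy = 158.46/507 + 400.85/610 = 0.31254 + 0.65713 = 0.96967
n_f = 1/0.96967 = 1.031

1.03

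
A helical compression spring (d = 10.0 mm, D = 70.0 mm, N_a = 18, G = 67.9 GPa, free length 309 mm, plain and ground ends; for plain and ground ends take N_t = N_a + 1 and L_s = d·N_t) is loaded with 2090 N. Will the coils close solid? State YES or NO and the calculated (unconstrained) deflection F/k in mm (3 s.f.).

k = Gd⁴/(8D³N_a) = (67.9×10³)(10.0⁴)/(8·70.0³·18) = 13.747 N/mm
N_t = 19; L_s = 10.0·19 = 190 mm; δ_solid = L₀ − L_s = 309 − 190 = 119 mm
δ = F/k = 2090/13.747 = 152.03 mm
δ ≥ δ_solid → spring goes solid

YES, δ = 152 mm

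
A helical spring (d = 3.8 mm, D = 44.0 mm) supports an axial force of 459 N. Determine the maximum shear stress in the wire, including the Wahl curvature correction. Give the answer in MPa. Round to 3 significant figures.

1050 MPa

Spring index C = D/d = 44.0/3.8 = 11.5789
K_W = (4C−1)/(4C−4) + 0.615/C = 45.316/42.316 + 0.0531 = 1.1240
τ₀ = 8FD/(πd³) = 8·459·44.0/(π·3.8³) = 161568/172.39 = 937.25 MPa
τ_max = K·τ₀ = 1.1240 × 937.25 = 1053.5 MPa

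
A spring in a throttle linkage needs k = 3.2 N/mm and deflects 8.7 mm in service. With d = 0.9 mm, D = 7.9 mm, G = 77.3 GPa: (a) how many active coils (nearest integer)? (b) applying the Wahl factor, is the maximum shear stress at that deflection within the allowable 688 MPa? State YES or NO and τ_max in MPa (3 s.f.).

N_a = Gd⁴/(8D³k) = (77.3×10³)(0.9⁴)/(8·7.9³·3.2) = 4.018 → N_a = 4
Actual rate k = Gd⁴/(8D³·4) = 3.2145 N/mm
Working load F = kδ = 3.2145·8.7 = 27.966 N
C = 7.9/0.9 = 8.7778; K_W = (4C−1)/(4C−4)+0.615/C = 1.1665
τ_max = K_W·8FD/(πd³) = 1.1665·771.75 = 900.24 MPa
τ_max > 688 MPa → exceeds allowable

(a) 4 coils; (b) NO, τ_max = 900 MPa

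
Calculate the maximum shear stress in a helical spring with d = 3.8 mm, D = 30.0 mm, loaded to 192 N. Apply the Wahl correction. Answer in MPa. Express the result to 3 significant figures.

317 MPa

Spring index C = D/d = 30.0/3.8 = 7.8947
K_W = (4C−1)/(4C−4) + 0.615/C = 30.579/27.579 + 0.0779 = 1.1867
τ₀ = 8FD/(πd³) = 8·192·30.0/(π·3.8³) = 46080/172.39 = 267.31 MPa
τ_max = K·τ₀ = 1.1867 × 267.31 = 317.21 MPa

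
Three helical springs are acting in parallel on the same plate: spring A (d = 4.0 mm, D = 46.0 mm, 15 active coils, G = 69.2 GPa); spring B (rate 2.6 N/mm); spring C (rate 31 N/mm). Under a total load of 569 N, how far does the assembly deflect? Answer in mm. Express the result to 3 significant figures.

16.2 mm

k_A = Gd⁴/(8D³N_a) = (69.2×10³)(4.0⁴)/(8·46.0³·15) = 1.5167 N/mm
Parallel: k_eq = 1.5167 + 2.6 + 31 = 35.117 N/mm
δ = F/k_eq = 569/35.117 = 16.203 mm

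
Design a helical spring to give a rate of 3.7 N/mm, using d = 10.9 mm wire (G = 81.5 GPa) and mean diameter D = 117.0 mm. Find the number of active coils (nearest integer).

N_a = Gd⁴/(8D³k) = (81.5×10³ × 10.9⁴)/(8 × 117.0³ × 3.7)
    = 1.15044e+09 / 4.74077e+07 = 24.27 → 24 coils

24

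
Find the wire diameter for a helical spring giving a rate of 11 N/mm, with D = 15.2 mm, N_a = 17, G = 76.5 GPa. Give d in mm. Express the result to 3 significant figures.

d = (8D³N_a·k / G)^(1/4) = (8·15.2³·17·11 / (76.5×10³))^0.25
  = (68.675)^0.25 = 2.8787 mm

2.88 mm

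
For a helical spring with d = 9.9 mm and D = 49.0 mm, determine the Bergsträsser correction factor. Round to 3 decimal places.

C = D/d = 49.0/9.9 = 4.9495
K_B = (4C+2)/(4C−3) = 21.798/16.798 = 1.2977

1.298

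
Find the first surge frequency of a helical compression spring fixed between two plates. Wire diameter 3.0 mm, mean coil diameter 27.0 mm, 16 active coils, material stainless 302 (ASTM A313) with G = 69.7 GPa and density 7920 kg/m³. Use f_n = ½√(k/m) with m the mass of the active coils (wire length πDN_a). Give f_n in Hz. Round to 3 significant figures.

85.9 Hz

k = Gd⁴/(8D³N_a) = (69.7×10³)(3.0⁴)/(8·27.0³·16) = 2.2409 N/mm = 2240.9 N/m
Wire length L = πDN_a = π·27.0·16 = 1357.2 mm
m = ρ·(πd²/4)·L = 7920 × 7.0686×10⁻⁶ m² × 1.3572 m = 0.075979 kg
f_n = ½√(k/m) = 0.5·√(2240.9/0.075979) = 0.5·√(29493) = 85.868 Hz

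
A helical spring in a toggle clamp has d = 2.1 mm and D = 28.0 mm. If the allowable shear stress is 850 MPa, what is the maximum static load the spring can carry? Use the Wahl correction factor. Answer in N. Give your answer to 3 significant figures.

C = D/d = 28.0/2.1 = 13.3333
K_W = (4C−1)/(4C−4) + 0.615/C = 52.333/49.333 + 0.0461 = 1.1069
τ_max = K·8FD/(πd³) → F_max = τ_allow·πd³/(8DK)
F_max = 850·π·2.1³/(8·28.0·1.1069) = 24730/247.95 = 99.737 N

99.7 N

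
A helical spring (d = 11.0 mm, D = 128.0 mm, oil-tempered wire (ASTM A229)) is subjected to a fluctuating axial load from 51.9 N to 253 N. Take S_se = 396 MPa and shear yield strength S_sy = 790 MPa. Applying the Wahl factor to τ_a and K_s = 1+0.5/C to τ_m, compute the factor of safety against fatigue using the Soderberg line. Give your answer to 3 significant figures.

C = D/d = 128.0/11.0 = 11.6364; K_W = (4C−1)/(4C−4)+0.615/C = 1.1234; K_s = 1+0.5/C = 1.0430
F_a = (F_max−F_min)/2 = 100.55 N; F_m = (F_max+F_min)/2 = 152.45 N
τ_a = K_W·8F_aD/(πd³) = 1.1234 × 24.624 = 27.661 MPa
τ_m = K_s·8F_mD/(πd³) = 1.0430 × 37.334 = 38.938 MPa
Soderberg: 1/n_f = τ_a/S_se + τ_m/S_sy = 27.661/396 + 38.938/790 = 0.06985 + 0.04929 = 0.11914
n_f = 1/0.11914 = 8.393

8.39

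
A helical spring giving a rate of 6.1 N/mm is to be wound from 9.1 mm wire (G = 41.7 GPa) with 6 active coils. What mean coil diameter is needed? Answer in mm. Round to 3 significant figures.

99.2 mm

D = (Gd⁴/(8N_a·k))^(1/3) = (41.7×10³·9.1⁴/(8·6·6.1))^(1/3)
  = (976631)^(1/3) = 99.2149 mm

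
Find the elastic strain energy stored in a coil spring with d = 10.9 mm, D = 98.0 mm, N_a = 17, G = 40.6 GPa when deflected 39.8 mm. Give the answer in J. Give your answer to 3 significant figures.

3.55 J

k = Gd⁴/(8D³N_a) = (40.6×10³)(10.9⁴)/(8·98.0³·17) = 4.4773 N/mm
U = ½kδ² = 0.5 × 4.4773 × 39.8² = 3546.1 N·mm = 3.5461 J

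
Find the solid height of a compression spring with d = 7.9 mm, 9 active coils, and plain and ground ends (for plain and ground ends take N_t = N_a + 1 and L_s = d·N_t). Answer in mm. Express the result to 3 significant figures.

79.0 mm

plain and ground ends: N_t = N_a + 1 = 9 + 1 = 10
L_s = d·N_t = 7.9 × 10 = 79 mm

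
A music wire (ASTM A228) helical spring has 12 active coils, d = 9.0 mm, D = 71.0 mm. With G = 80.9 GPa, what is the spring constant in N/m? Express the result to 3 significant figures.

k = Gd⁴/(8D³N_a) = (80.9×10³ × 9.0⁴) / (8 × 71.0³ × 12)
  = 5.30785e+08 / 3.43595e+07 = 15.448 N/mm = 15448 N/m

15400 N/m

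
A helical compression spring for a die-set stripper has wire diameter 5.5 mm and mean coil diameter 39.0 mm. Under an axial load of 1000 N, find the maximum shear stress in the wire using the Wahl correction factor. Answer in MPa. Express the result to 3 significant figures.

Spring index C = D/d = 39.0/5.5 = 7.0909
K_W = (4C−1)/(4C−4) + 0.615/C = 27.364/24.364 + 0.0867 = 1.2099
τ₀ = 8FD/(πd³) = 8·1000·39.0/(π·5.5³) = 312000/522.68 = 596.92 MPa
τ_max = K·τ₀ = 1.2099 × 596.92 = 722.19 MPa

722 MPa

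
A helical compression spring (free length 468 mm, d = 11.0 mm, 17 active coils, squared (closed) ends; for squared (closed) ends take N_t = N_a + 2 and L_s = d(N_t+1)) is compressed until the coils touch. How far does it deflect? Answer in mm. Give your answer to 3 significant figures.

248 mm

N_t = 19; L_s = 11.0·20 = 220 mm
δ_solid = L₀ − L_s = 468 − 220 = 248 mm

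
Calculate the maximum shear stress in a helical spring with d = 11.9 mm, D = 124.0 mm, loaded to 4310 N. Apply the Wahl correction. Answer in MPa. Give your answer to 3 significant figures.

920 MPa

Spring index C = D/d = 124.0/11.9 = 10.4202
K_W = (4C−1)/(4C−4) + 0.615/C = 40.681/37.681 + 0.0590 = 1.1386
τ₀ = 8FD/(πd³) = 8·4310·124.0/(π·11.9³) = 4.27552e+06/5294.1 = 807.6 MPa
τ_max = K·τ₀ = 1.1386 × 807.6 = 919.57 MPa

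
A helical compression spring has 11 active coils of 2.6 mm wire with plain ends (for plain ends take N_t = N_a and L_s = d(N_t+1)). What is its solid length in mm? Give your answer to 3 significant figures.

plain ends: N_t = N_a = 11
L_s = d·(N_t+1) = 2.6 × 12 = 31.2 mm

31.2 mm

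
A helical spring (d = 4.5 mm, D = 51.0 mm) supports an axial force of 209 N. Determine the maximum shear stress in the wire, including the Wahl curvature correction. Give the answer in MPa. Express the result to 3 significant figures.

Spring index C = D/d = 51.0/4.5 = 11.3333
K_W = (4C−1)/(4C−4) + 0.615/C = 44.333/41.333 + 0.0543 = 1.1268
τ₀ = 8FD/(πd³) = 8·209·51.0/(π·4.5³) = 85272/286.28 = 297.86 MPa
τ_max = K·τ₀ = 1.1268 × 297.86 = 335.65 MPa

336 MPa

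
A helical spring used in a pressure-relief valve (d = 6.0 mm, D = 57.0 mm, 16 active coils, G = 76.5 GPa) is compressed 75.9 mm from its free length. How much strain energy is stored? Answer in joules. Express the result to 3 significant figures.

12.0 J

k = Gd⁴/(8D³N_a) = (76.5×10³)(6.0⁴)/(8·57.0³·16) = 4.1825 N/mm
U = ½kδ² = 0.5 × 4.1825 × 75.9² = 12047 N·mm = 12.047 J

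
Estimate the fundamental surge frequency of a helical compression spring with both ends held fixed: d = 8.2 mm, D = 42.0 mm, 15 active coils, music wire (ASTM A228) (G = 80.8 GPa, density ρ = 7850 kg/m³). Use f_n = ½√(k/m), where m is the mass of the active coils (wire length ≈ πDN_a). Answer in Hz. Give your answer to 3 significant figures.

112 Hz

k = Gd⁴/(8D³N_a) = (80.8×10³)(8.2⁴)/(8·42.0³·15) = 41.09 N/mm = 41090 N/m
Wire length L = πDN_a = π·42.0·15 = 1979.2 mm
m = ρ·(πd²/4)·L = 7850 × 52.81×10⁻⁶ m² × 1.9792 m = 0.8205 kg
f_n = ½√(k/m) = 0.5·√(41090/0.8205) = 0.5·√(50080) = 111.89 Hz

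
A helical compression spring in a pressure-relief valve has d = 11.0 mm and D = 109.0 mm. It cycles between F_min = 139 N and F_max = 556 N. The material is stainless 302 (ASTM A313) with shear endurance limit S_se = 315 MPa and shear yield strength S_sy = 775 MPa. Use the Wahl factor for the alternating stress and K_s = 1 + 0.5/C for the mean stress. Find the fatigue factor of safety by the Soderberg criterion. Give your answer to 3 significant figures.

3.90

C = D/d = 109.0/11.0 = 9.9091; K_W = (4C−1)/(4C−4)+0.615/C = 1.1462; K_s = 1+0.5/C = 1.0505
F_a = (F_max−F_min)/2 = 208.5 N; F_m = (F_max+F_min)/2 = 347.5 N
τ_a = K_W·8F_aD/(πd³) = 1.1462 × 43.481 = 49.839 MPa
τ_m = K_s·8F_mD/(πd³) = 1.0505 × 72.468 = 76.124 MPa
Soderberg: 1/n_f = τ_a/S_se + τ_m/S_sy = 49.839/315 + 76.124/775 = 0.15822 + 0.09822 = 0.25645
n_f = 1/0.25645 = 3.899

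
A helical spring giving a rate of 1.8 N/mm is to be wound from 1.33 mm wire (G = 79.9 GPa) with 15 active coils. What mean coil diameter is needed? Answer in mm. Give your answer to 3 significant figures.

10.5 mm

D = (Gd⁴/(8N_a·k))^(1/3) = (79.9×10³·1.33⁴/(8·15·1.8))^(1/3)
  = (1157.44)^(1/3) = 10.4994 mm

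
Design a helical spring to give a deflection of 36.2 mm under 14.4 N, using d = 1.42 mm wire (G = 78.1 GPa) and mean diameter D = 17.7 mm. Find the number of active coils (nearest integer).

18

Required rate k = F/δ = 14.4/36.2 = 0.39779 N/mm
N_a = Gd⁴/(8D³k) = (78.1×10³ × 1.42⁴)/(8 × 17.7³ × 0.39779)
    = 317544 / 17646.7 = 17.99 → 18 coils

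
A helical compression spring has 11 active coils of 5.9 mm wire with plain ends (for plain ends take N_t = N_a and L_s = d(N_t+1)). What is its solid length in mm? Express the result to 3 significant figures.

70.8 mm

plain ends: N_t = N_a = 11
L_s = d·(N_t+1) = 5.9 × 12 = 70.8 mm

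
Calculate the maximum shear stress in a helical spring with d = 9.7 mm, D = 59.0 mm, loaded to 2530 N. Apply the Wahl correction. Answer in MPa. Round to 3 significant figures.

520 MPa

Spring index C = D/d = 59.0/9.7 = 6.0825
K_W = (4C−1)/(4C−4) + 0.615/C = 23.330/20.330 + 0.1011 = 1.2487
τ₀ = 8FD/(πd³) = 8·2530·59.0/(π·9.7³) = 1.19416e+06/2867.2 = 416.48 MPa
τ_max = K·τ₀ = 1.2487 × 416.48 = 520.05 MPa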